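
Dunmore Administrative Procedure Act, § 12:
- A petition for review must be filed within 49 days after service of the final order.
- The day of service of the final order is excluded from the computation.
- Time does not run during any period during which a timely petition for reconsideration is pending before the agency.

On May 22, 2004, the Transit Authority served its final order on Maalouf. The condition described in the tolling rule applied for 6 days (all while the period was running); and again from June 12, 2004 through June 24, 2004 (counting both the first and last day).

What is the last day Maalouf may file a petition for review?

49 days after May 22, 2004 is July 10, 2004.
Tolling adds 6 days: July 10, 2004 + 6 days = July 16, 2004.
From June 12, 2004 through June 24, 2004 inclusive is 13 days; tolling adds 13 days: July 16, 2004 + 13 days = July 29, 2004.

July 29, 2004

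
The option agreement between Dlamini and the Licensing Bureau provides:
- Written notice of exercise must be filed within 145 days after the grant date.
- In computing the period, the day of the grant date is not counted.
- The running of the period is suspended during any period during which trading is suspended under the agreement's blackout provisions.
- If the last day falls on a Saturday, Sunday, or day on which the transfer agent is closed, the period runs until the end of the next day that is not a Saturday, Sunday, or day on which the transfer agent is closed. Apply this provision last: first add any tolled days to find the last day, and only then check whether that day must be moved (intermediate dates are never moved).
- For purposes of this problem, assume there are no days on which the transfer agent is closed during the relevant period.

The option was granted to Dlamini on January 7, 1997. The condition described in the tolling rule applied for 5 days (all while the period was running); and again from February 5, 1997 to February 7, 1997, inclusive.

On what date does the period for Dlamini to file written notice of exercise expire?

145 days after January 7, 1997 is June 1, 1997.
Tolling adds 5 days: June 1, 1997 + 5 days = June 6, 1997.
From February 5, 1997 through February 7, 1997 inclusive is 3 days; tolling adds 3 days: June 6, 1997 + 3 days = June 9, 1997.
June 9, 1997 is a Monday and not a day on which the transfer agent is closed, so no extension applies.

June 9, 1997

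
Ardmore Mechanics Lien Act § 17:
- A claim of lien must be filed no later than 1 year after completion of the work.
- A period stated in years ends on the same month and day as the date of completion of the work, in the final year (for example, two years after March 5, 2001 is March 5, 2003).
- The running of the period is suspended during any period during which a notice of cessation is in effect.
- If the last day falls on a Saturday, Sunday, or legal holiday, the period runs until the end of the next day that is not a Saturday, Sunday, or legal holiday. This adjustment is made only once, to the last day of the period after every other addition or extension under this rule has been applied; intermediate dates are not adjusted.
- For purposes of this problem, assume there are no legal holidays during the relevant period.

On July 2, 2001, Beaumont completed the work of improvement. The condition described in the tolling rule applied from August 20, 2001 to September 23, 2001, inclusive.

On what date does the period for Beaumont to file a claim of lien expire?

August 6, 2002

1 year after July 2, 2001 is July 2, 2002.
From August 20, 2001 through September 23, 2001 inclusive is 35 days; tolling adds 35 days: July 2, 2002 + 35 days = August 6, 2002.
August 6, 2002 is a Tuesday and not a legal holiday, so no extension applies.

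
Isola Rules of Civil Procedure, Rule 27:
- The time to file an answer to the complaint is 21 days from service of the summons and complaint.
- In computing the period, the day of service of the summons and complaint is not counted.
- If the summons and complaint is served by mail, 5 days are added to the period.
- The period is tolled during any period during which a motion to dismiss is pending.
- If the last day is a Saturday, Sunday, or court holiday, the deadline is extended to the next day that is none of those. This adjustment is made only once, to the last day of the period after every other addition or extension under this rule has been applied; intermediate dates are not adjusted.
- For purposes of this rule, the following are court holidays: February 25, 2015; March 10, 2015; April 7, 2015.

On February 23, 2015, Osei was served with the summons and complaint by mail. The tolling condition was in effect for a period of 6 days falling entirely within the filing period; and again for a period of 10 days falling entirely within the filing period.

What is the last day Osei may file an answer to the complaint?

21 days after February 23, 2015 is March 16, 2015.
Service was by mail, adding 5 days: March 16, 2015 + 5 days = March 21, 2015.
Tolling adds 6 days: March 21, 2015 + 6 days = March 27, 2015.
Tolling adds 10 days: March 27, 2015 + 10 days = April 6, 2015.
April 6, 2015 is a Monday and not a court holiday, so no extension applies.

April 6, 2015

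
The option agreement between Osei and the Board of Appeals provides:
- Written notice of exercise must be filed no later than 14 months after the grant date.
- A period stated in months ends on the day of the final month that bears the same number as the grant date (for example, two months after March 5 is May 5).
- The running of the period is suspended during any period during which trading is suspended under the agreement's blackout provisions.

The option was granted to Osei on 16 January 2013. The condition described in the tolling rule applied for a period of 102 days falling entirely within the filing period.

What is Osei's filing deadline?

14 months after 16 January 2013 is March 16, 2014.
Tolling adds 102 days: March 16, 2014 + 102 days = June 26, 2014.

June 26, 2014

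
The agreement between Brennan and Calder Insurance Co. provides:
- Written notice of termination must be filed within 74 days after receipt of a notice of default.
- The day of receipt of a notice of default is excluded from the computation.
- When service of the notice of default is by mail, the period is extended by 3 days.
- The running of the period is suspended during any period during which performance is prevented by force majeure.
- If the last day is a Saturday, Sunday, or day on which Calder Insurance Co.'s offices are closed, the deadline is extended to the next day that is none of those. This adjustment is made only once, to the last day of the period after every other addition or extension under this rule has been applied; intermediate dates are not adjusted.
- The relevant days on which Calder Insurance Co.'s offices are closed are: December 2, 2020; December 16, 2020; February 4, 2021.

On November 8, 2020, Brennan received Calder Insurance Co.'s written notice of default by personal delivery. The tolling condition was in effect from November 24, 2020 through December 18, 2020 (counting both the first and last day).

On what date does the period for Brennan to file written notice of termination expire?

February 15, 2021

74 days after November 8, 2020 is January 21, 2021.
Service was not by mail, so no mail extension applies.
From November 24, 2020 through December 18, 2020 inclusive is 25 days; tolling adds 25 days: January 21, 2021 + 25 days = February 15, 2021.
February 15, 2021 is a Monday and not a day on which Calder Insurance Co.'s offices are closed, so no extension applies.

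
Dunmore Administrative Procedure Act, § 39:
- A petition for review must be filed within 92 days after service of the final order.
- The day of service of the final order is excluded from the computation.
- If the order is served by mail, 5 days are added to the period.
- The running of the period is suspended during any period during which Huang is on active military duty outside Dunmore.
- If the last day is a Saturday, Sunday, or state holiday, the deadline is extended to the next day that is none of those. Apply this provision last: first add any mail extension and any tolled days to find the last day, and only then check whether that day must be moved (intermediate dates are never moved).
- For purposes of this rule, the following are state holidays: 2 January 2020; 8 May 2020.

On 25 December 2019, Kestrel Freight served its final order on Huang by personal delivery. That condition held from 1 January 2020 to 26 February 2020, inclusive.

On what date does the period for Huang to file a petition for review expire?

92 days after 25 December 2019 is March 26, 2020.
Service was not by mail, so no mail extension applies.
From January 1, 2020 through February 26, 2020 inclusive is 57 days; tolling adds 57 days: March 26, 2020 + 57 days = May 22, 2020.
May 22, 2020 is a Friday and not a state holiday, so no extension applies.

May 22, 2020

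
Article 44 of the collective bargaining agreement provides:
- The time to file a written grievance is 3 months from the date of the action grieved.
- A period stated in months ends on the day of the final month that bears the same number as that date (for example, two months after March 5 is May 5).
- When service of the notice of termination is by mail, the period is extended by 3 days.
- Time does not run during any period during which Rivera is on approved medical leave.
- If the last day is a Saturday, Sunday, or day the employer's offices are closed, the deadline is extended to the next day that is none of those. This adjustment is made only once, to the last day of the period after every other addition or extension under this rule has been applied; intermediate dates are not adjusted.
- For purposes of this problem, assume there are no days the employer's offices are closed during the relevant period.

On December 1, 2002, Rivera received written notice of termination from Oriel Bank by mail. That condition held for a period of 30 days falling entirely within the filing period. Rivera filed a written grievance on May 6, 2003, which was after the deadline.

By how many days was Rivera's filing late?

33 days

3 months after December 1, 2002 is March 1, 2003.
Service was by mail, adding 3 days: March 1, 2003 + 3 days = March 4, 2003.
Tolling adds 30 days: March 4, 2003 + 30 days = April 3, 2003.
April 3, 2003 is a Thursday and not a day the employer's offices are closed, so no extension applies.
The deadline is April 3, 2003; from April 3, 2003 to May 6, 2003 is 33 days.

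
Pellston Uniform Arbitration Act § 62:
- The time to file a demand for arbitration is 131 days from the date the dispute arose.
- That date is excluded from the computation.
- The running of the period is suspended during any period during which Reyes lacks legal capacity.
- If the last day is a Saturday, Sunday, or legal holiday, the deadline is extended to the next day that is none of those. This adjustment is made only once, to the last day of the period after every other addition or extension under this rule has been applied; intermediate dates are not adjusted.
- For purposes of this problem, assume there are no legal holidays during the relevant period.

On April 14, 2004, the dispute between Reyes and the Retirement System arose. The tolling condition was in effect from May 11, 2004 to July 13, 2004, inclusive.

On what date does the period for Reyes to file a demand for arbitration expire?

October 26, 2004

131 days after April 14, 2004 is August 23, 2004.
From May 11, 2004 through July 13, 2004 inclusive is 64 days; tolling adds 64 days: August 23, 2004 + 64 days = October 26, 2004.
October 26, 2004 is a Tuesday and not a legal holiday, so no extension applies.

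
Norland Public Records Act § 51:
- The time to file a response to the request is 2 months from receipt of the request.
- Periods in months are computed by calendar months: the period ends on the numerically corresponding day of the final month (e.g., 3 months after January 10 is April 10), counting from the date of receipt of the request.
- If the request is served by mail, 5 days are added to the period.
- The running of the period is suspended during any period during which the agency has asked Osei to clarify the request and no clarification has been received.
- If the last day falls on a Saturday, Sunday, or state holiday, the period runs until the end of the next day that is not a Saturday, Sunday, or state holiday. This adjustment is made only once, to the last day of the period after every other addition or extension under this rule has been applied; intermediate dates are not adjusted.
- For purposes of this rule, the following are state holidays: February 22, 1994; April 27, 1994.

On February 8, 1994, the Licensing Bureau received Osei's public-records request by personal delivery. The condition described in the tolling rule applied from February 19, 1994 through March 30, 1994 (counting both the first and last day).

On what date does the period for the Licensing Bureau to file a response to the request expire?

May 18, 1994

2 months after February 8, 1994 is April 8, 1994.
Service was not by mail, so no mail extension applies.
From February 19, 1994 through March 30, 1994 inclusive is 40 days; tolling adds 40 days: April 8, 1994 + 40 days = May 18, 1994.
May 18, 1994 is a Wednesday and not a state holiday, so no extension applies.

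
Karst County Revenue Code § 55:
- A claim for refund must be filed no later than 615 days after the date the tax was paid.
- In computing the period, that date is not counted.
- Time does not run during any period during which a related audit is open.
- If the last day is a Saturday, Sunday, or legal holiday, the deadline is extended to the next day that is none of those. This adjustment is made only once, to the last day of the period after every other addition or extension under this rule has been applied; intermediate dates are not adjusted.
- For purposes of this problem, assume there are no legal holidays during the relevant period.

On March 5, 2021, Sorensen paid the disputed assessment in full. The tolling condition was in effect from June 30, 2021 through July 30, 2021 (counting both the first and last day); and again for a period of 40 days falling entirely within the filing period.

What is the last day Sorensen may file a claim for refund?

615 days after March 5, 2021 is November 10, 2022.
From June 30, 2021 through July 30, 2021 inclusive is 31 days; tolling adds 31 days: November 10, 2022 + 31 days = December 11, 2022.
Tolling adds 40 days: December 11, 2022 + 40 days = January 20, 2023.
January 20, 2023 is a Friday and not a legal holiday, so no extension applies.

January 20, 2023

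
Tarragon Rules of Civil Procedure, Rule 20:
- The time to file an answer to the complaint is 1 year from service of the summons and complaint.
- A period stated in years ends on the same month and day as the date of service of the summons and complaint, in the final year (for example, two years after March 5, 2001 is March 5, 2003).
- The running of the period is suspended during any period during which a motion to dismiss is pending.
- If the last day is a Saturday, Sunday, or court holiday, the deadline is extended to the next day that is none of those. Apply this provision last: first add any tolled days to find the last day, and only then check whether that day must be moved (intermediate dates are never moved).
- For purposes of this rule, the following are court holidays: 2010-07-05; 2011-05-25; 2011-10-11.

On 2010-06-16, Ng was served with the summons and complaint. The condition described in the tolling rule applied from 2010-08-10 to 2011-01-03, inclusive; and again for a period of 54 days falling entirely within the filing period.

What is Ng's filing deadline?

1 year after 2010-06-16 is June 16, 2011.
From August 10, 2010 through January 3, 2011 inclusive is 147 days; tolling adds 147 days: June 16, 2011 + 147 days = November 10, 2011.
Tolling adds 54 days: November 10, 2011 + 54 days = January 3, 2012.
January 3, 2012 is a Tuesday and not a court holiday, so no extension applies.

January 3, 2012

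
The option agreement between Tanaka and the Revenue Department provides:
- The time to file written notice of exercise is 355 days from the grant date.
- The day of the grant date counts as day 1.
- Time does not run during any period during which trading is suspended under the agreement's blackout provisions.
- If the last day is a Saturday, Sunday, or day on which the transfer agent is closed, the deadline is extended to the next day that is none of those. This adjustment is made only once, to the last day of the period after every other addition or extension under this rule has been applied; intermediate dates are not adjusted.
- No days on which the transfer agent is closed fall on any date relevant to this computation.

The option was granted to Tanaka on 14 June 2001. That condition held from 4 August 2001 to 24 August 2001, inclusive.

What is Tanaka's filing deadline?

June 24, 2002

Counting 14 June 2001 as day 1, day 355 is June 3, 2002.
From August 4, 2001 through August 24, 2001 inclusive is 21 days; tolling adds 21 days: June 3, 2002 + 21 days = June 24, 2002.
June 24, 2002 is a Monday and not a day on which the transfer agent is closed, so no extension applies.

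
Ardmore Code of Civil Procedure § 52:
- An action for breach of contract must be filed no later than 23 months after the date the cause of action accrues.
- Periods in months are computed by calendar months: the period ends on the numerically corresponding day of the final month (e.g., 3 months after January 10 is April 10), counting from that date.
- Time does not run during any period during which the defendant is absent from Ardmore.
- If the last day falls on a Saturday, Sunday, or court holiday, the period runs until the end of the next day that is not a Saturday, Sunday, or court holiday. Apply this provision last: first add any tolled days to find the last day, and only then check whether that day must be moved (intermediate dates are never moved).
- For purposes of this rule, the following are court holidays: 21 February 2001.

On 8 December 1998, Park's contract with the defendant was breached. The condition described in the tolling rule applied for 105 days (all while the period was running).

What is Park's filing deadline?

February 22, 2001

23 months after 8 December 1998 is November 8, 2000.
Tolling adds 105 days: November 8, 2000 + 105 days = February 21, 2001.
February 21, 2001 is a listed holiday. The next qualifying day is February 22, 2001.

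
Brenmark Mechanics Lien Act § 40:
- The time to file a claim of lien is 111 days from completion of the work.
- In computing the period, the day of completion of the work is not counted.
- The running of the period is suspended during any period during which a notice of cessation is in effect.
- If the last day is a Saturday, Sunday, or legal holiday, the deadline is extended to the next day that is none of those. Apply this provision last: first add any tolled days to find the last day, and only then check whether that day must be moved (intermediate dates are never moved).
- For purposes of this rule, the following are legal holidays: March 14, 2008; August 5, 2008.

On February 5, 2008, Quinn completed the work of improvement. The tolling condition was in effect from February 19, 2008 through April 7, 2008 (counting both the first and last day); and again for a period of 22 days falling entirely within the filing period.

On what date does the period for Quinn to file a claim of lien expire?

August 6, 2008

111 days after February 5, 2008 is May 26, 2008.
From February 19, 2008 through April 7, 2008 inclusive is 49 days; tolling adds 49 days: May 26, 2008 + 49 days = July 14, 2008.
Tolling adds 22 days: July 14, 2008 + 22 days = August 5, 2008.
August 5, 2008 is a listed holiday. The next qualifying day is August 6, 2008.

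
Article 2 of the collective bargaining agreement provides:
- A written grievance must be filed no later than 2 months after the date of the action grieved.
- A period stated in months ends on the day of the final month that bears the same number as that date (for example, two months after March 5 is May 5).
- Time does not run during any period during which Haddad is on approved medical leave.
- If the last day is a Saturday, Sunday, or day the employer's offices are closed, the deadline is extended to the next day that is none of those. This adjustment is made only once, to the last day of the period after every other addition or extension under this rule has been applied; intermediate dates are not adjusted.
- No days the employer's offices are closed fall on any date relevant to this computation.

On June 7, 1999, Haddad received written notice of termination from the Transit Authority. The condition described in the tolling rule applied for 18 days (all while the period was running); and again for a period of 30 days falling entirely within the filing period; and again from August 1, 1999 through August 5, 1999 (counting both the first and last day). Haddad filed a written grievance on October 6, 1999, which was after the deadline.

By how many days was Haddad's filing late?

2 months after June 7, 1999 is August 7, 1999.
Tolling adds 18 days: August 7, 1999 + 18 days = August 25, 1999.
Tolling adds 30 days: August 25, 1999 + 30 days = September 24, 1999.
From August 1, 1999 through August 5, 1999 inclusive is 5 days; tolling adds 5 days: September 24, 1999 + 5 days = September 29, 1999.
September 29, 1999 is a Wednesday and not a day the employer's offices are closed, so no extension applies.
The deadline is September 29, 1999; from September 29, 1999 to October 6, 1999 is 7 days.

7 days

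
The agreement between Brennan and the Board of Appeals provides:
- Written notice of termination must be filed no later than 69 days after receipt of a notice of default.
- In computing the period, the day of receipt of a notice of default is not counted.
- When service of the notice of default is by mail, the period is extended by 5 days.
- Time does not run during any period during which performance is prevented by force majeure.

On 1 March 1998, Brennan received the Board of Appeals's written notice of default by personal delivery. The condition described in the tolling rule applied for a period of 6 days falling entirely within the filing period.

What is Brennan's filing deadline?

May 15, 1998

69 days after 1 March 1998 is May 9, 1998.
Service was not by mail, so no mail extension applies.
Tolling adds 6 days: May 9, 1998 + 6 days = May 15, 1998.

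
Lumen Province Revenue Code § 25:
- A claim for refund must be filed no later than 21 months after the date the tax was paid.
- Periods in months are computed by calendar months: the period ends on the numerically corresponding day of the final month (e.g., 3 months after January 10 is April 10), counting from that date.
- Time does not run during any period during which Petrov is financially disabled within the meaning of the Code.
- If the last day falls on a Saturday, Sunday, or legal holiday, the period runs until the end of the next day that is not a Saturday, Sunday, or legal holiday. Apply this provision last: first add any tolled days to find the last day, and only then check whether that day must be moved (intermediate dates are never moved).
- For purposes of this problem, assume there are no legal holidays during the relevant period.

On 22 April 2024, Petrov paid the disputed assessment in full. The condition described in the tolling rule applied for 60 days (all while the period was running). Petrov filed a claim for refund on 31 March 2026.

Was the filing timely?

No

21 months after 22 April 2024 is January 22, 2026.
Tolling adds 60 days: January 22, 2026 + 60 days = March 23, 2026.
March 23, 2026 is a Monday and not a legal holiday, so no extension applies.
The deadline is March 23, 2026; the filing on March 31, 2026 is after that date.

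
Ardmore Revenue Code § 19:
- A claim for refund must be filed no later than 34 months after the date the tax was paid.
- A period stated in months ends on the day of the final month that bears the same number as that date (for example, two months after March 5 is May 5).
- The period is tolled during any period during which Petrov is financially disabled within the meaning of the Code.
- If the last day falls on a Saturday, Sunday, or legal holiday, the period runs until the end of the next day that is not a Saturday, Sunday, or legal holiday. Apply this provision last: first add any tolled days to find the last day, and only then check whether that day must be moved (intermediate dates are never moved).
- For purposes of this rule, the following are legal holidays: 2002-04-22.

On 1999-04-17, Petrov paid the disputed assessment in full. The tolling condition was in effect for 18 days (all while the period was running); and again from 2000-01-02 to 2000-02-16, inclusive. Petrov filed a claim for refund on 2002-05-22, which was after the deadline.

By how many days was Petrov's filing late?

34 months after 1999-04-17 is February 17, 2002.
Tolling adds 18 days: February 17, 2002 + 18 days = March 7, 2002.
From January 2, 2000 through February 16, 2000 inclusive is 46 days; tolling adds 46 days: March 7, 2002 + 46 days = April 22, 2002.
April 22, 2002 is a listed holiday. The next qualifying day is April 23, 2002.
The deadline is April 23, 2002; from April 23, 2002 to May 22, 2002 is 29 days.

29 days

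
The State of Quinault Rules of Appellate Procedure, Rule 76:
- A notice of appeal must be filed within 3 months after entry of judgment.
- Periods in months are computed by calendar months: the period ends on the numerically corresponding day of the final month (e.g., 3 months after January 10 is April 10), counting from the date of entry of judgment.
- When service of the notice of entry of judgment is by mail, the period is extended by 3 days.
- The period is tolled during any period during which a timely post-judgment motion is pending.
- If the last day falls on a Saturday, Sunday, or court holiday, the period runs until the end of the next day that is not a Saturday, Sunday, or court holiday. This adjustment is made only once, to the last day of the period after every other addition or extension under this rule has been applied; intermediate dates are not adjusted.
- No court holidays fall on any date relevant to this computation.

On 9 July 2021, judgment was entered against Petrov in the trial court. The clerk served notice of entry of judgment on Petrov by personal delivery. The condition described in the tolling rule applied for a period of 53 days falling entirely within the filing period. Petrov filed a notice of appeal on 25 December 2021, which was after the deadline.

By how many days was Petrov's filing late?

3 months after 9 July 2021 is October 9, 2021.
Service was not by mail, so no mail extension applies.
Tolling adds 53 days: October 9, 2021 + 53 days = December 1, 2021.
December 1, 2021 is a Wednesday and not a court holiday, so no extension applies.
The deadline is December 1, 2021; from December 1, 2021 to December 25, 2021 is 24 days.

24 days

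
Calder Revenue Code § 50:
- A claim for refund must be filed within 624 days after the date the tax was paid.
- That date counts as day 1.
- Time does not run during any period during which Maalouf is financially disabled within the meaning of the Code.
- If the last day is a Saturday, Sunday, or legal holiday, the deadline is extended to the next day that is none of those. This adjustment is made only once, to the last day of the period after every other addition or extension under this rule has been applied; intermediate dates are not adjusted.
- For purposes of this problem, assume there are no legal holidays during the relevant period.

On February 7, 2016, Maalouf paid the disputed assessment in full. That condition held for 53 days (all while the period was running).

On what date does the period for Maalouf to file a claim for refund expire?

Counting February 7, 2016 as day 1, day 624 is October 22, 2017.
Tolling adds 53 days: October 22, 2017 + 53 days = December 14, 2017.
December 14, 2017 is a Thursday and not a legal holiday, so no extension applies.

December 14, 2017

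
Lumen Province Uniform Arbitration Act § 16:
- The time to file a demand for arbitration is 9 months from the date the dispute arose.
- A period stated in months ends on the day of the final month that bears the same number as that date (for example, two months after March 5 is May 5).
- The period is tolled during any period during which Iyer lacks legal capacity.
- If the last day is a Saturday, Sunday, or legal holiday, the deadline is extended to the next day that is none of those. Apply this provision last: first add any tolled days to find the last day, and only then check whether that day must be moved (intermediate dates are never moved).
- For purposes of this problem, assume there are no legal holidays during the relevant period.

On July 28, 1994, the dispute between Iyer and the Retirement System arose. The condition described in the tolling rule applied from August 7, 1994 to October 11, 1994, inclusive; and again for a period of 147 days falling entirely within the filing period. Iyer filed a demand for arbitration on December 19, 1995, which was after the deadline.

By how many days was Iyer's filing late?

22 days

9 months after July 28, 1994 is April 28, 1995.
From August 7, 1994 through October 11, 1994 inclusive is 66 days; tolling adds 66 days: April 28, 1995 + 66 days = July 3, 1995.
Tolling adds 147 days: July 3, 1995 + 147 days = November 27, 1995.
November 27, 1995 is a Monday and not a legal holiday, so no extension applies.
The deadline is November 27, 1995; from November 27, 1995 to December 19, 1995 is 22 days.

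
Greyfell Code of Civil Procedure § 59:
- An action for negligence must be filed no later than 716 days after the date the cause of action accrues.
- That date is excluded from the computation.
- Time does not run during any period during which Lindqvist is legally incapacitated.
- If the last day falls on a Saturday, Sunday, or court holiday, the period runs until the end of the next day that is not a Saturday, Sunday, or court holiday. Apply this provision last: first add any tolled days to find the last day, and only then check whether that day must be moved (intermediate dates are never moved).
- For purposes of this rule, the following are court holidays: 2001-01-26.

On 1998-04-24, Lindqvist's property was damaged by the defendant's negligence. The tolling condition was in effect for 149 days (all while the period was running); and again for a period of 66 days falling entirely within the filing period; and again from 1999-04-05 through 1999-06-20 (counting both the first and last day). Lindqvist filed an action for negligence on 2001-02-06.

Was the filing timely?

716 days after 1998-04-24 is April 9, 2000.
Tolling adds 149 days: April 9, 2000 + 149 days = September 5, 2000.
Tolling adds 66 days: September 5, 2000 + 66 days = November 10, 2000.
From April 5, 1999 through June 20, 1999 inclusive is 77 days; tolling adds 77 days: November 10, 2000 + 77 days = January 26, 2001.
January 26, 2001 is a listed holiday; January 27, 2001 is Saturday; January 28, 2001 is Sunday. The next qualifying day is January 29, 2001.
The deadline is January 29, 2001; the filing on February 6, 2001 is after that date.

No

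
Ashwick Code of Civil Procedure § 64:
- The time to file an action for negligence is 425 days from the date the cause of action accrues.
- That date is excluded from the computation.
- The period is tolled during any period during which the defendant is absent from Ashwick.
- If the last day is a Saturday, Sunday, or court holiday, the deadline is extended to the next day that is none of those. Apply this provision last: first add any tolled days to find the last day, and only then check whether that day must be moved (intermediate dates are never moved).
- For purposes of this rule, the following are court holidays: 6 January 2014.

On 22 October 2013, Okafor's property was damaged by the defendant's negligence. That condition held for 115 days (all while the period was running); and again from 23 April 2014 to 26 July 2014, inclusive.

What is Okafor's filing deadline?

425 days after 22 October 2013 is December 21, 2014.
Tolling adds 115 days: December 21, 2014 + 115 days = April 15, 2015.
From April 23, 2014 through July 26, 2014 inclusive is 95 days; tolling adds 95 days: April 15, 2015 + 95 days = July 19, 2015.
July 19, 2015 is Sunday. The next qualifying day is July 20, 2015.

July 20, 2015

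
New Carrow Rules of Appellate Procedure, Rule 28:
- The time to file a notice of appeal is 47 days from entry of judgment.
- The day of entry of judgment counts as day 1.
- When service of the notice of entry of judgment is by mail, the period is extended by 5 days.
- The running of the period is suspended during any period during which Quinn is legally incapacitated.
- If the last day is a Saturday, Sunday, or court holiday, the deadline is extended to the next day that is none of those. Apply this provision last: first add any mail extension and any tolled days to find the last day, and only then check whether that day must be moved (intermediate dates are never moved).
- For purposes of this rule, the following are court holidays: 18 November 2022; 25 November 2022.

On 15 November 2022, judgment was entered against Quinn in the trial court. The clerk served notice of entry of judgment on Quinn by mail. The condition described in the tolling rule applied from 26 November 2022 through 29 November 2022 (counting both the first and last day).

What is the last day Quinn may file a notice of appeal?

Counting 15 November 2022 as day 1, day 47 is December 31, 2022.
Service was by mail, adding 5 days: December 31, 2022 + 5 days = January 5, 2023.
From November 26, 2022 through November 29, 2022 inclusive is 4 days; tolling adds 4 days: January 5, 2023 + 4 days = January 9, 2023.
January 9, 2023 is a Monday and not a court holiday, so no extension applies.

January 9, 2023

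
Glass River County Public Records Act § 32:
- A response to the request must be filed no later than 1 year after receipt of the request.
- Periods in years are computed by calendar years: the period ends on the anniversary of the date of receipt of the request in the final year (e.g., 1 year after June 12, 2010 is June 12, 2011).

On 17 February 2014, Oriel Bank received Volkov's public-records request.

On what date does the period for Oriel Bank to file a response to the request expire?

1 year after 17 February 2014 is February 17, 2015.

February 17, 2015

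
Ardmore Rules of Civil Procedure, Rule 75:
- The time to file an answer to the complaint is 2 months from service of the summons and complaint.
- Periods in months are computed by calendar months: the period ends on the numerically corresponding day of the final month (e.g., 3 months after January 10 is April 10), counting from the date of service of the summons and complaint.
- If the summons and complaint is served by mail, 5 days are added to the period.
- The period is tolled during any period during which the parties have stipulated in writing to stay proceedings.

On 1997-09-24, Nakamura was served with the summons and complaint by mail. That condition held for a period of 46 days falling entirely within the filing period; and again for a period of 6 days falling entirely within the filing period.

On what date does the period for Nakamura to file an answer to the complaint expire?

2 months after 1997-09-24 is November 24, 1997.
Service was by mail, adding 5 days: November 24, 1997 + 5 days = November 29, 1997.
Tolling adds 46 days: November 29, 1997 + 46 days = January 14, 1998.
Tolling adds 6 days: January 14, 1998 + 6 days = January 20, 1998.

January 20, 1998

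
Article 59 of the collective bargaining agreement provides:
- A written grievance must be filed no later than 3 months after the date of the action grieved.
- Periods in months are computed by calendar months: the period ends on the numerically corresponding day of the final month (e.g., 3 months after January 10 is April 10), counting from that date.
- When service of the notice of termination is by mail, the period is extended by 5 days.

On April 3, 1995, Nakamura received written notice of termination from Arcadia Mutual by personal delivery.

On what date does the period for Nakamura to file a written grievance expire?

July 3, 1995

3 months after April 3, 1995 is July 3, 1995.
Service was not by mail, so no mail extension applies.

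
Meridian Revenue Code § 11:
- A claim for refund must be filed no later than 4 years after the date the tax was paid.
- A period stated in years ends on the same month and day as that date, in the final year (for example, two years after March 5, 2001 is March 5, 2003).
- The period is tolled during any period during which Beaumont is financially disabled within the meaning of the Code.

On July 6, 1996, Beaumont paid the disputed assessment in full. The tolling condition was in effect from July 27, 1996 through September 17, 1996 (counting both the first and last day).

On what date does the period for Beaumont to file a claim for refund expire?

August 28, 2000

4 years after July 6, 1996 is July 6, 2000.
From July 27, 1996 through September 17, 1996 inclusive is 53 days; tolling adds 53 days: July 6, 2000 + 53 days = August 28, 2000.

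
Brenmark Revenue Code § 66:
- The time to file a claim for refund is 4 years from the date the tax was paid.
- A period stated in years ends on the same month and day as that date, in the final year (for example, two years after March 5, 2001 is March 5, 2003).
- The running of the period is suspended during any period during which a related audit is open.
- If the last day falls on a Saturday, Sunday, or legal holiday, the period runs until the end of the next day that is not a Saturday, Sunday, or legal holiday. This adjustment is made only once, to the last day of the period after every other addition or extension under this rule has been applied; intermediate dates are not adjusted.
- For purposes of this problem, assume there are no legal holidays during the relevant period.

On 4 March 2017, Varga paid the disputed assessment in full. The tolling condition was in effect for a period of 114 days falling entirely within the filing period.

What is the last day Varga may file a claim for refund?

June 28, 2021

4 years after 4 March 2017 is March 4, 2021.
Tolling adds 114 days: March 4, 2021 + 114 days = June 26, 2021.
June 26, 2021 is Saturday; June 27, 2021 is Sunday. The next qualifying day is June 28, 2021.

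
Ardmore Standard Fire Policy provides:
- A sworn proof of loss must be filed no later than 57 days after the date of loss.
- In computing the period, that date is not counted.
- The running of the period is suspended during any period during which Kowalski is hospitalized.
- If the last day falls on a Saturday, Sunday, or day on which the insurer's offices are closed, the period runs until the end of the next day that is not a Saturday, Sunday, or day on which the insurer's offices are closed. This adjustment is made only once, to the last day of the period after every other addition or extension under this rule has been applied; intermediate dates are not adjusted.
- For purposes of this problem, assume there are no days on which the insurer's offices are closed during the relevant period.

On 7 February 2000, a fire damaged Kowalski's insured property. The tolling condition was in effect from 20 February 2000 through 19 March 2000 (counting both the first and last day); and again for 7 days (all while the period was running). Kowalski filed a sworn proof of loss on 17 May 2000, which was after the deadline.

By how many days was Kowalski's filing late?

7 days

57 days after 7 February 2000 is April 4, 2000.
From February 20, 2000 through March 19, 2000 inclusive is 29 days; tolling adds 29 days: April 4, 2000 + 29 days = May 3, 2000.
Tolling adds 7 days: May 3, 2000 + 7 days = May 10, 2000.
May 10, 2000 is a Wednesday and not a day on which the insurer's offices are closed, so no extension applies.
The deadline is May 10, 2000; from May 10, 2000 to May 17, 2000 is 7 days.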